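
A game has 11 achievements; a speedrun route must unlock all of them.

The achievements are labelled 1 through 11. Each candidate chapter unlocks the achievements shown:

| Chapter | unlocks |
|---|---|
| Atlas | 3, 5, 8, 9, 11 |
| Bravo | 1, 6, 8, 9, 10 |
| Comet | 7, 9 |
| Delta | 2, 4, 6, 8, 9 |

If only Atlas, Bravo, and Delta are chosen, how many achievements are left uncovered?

1

Union of Atlas, Bravo, Delta = {1, 2, 3, 4, 5, 6, 8, 9, 10, 11}.
Not covered: 7 — 1 achievement.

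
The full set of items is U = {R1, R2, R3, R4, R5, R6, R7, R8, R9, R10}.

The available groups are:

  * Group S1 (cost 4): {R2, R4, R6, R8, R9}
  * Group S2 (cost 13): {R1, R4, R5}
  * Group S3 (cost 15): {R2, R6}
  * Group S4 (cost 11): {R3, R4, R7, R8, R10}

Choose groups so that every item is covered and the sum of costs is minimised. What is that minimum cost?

28

S1, S2, S4 together cover every item (S1 ∪ S2 ∪ S4 = {R1, R2, R3, R4, R5, R6, R7, R8, R9, R10}); total cost 4 + 13 + 11 = 28.
No covering selection has total cost below 28.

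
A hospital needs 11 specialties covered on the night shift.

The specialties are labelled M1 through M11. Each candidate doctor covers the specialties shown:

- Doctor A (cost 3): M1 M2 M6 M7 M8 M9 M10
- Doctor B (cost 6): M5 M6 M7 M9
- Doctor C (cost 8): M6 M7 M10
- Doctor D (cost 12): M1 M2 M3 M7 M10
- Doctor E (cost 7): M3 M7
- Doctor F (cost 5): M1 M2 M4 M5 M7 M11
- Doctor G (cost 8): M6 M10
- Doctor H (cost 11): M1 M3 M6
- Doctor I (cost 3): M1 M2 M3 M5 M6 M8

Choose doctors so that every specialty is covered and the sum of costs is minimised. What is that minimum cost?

11

A, F, I together cover every specialty (A ∪ F ∪ I = {M1, M2, M3, M4, M5, M6, M7, M8, M9, M10, M11}); total cost 3 + 5 + 3 = 11.
No covering selection has total cost below 11.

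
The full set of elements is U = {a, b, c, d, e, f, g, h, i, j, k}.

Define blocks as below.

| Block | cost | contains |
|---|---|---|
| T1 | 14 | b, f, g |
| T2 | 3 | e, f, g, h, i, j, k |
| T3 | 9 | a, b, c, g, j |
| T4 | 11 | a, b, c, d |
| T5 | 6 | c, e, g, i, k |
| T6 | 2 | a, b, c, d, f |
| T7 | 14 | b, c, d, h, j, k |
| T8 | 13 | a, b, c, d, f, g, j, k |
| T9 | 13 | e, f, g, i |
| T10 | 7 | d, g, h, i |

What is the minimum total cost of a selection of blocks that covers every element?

5

T2, T6 together cover every element (T2 ∪ T6 = {a, b, c, d, e, f, g, h, i, j, k}); total cost 3 + 2 = 5.
No covering selection has total cost below 5.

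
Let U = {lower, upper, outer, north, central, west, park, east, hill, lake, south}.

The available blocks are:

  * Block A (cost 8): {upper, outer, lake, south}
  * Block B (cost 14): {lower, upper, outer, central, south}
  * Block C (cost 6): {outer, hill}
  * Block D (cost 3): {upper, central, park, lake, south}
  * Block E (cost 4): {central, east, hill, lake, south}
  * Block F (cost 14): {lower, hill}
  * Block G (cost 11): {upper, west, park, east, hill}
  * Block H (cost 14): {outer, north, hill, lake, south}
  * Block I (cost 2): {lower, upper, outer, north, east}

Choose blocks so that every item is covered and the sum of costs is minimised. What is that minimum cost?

16

D, G, I together cover every item (D ∪ G ∪ I = {lower, upper, outer, north, central, west, park, east, hill, lake, south}); total cost 3 + 11 + 2 = 16.
The greedy pick I, D, E, G costs 20; no covering selection beats 16.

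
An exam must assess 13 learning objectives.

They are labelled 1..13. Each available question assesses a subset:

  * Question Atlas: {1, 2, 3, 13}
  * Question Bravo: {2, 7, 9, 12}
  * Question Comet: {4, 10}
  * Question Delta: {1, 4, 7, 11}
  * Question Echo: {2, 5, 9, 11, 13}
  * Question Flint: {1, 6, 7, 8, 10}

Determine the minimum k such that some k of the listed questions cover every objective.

Take {Atlas, Bravo, Comet, Echo, Flint}. Their union is {1, 2, 3, 4, 5, 6, 7, 8, 9, 10, 11, 12, 13}, which is all 13 objectives.
No 4 of the 6 questions cover everything (all 15 combinations miss at least one objective), so 5 is optimal.

5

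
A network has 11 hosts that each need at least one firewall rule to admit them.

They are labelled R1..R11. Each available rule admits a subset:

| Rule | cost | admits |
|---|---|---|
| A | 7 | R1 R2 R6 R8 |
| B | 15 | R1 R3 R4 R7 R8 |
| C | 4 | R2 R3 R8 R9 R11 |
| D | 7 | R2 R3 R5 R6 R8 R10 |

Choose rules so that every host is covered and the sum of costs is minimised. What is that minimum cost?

B, C, D together cover every host (B ∪ C ∪ D = {R1, R2, R3, R4, R5, R6, R7, R8, R9, R10, R11}); total cost 15 + 4 + 7 = 26.
No covering selection has total cost below 26.

26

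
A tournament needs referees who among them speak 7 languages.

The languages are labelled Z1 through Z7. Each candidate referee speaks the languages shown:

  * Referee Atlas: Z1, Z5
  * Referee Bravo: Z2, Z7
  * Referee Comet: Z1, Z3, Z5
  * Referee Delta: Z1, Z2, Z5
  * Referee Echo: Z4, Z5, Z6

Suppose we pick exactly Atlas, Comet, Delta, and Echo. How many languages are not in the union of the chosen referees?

1

Union of Atlas, Comet, Delta, Echo = {Z1, Z2, Z3, Z4, Z5, Z6}.
Not covered: Z7 — 1 language.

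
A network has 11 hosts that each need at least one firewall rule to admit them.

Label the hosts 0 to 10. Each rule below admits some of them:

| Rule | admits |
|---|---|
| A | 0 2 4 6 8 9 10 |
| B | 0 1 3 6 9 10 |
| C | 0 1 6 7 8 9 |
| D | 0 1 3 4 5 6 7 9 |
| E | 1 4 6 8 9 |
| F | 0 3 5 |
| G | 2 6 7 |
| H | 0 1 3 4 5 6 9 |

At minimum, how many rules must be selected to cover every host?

2

A and D together: A ∪ D = {0, 1, 2, 3, 4, 5, 6, 7, 8, 9, 10} — every host is covered.
No single rule has all 11 hosts (the largest, D, has 8), so 2 is optimal.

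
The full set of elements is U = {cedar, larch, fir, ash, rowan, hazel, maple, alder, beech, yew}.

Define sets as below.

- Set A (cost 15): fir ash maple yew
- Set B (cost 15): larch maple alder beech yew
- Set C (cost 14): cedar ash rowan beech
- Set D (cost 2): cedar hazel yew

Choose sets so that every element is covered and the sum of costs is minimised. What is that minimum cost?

46

A, B, C, D together cover every element (A ∪ B ∪ C ∪ D = {cedar, larch, fir, ash, rowan, hazel, maple, alder, beech, yew}); total cost 15 + 15 + 14 + 2 = 46.
No covering selection has total cost below 46.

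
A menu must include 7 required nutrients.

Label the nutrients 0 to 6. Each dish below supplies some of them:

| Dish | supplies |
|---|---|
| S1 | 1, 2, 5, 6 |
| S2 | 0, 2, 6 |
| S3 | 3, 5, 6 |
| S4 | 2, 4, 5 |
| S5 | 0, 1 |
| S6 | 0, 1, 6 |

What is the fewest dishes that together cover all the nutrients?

3

Take {S3, S4, S6}. Their union is {0, 1, 2, 3, 4, 5, 6}, which is all 7 nutrients.
Only S3 contains 3, so S3 is forced; the remaining 4 nutrients need at least 2 more dishes (each remaining dish adds at most 2) — so at least 3 dishes are needed, and 3 is optimal.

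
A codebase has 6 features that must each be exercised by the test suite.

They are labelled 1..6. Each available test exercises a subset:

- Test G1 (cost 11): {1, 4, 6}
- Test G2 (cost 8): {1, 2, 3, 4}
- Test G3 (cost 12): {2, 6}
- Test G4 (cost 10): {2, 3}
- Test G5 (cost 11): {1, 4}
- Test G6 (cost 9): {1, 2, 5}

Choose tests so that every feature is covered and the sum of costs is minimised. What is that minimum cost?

G1, G2, G6 together cover every feature (G1 ∪ G2 ∪ G6 = {1, 2, 3, 4, 5, 6}); total cost 11 + 8 + 9 = 28.
No covering selection has total cost below 28.

28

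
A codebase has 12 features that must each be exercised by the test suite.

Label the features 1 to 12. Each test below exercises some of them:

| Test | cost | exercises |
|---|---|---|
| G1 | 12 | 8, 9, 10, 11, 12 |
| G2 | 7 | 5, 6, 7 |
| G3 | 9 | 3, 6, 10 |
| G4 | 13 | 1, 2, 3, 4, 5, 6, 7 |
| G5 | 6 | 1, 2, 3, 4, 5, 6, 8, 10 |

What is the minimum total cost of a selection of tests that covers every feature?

G1, G4 together cover every feature (G1 ∪ G4 = {1, 2, 3, 4, 5, 6, 7, 8, 9, 10, 11, 12}); total cost 12 + 13 = 25.
No covering selection has total cost below 25.

25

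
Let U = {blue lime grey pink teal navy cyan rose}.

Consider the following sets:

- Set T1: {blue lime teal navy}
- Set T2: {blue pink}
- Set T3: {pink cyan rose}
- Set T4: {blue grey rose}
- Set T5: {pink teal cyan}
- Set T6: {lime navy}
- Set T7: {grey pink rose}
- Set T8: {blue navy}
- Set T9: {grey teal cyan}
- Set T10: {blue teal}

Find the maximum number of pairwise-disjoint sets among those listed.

3

T4, T5, T6 are pairwise disjoint (T4={blue,grey,rose}; T5={pink,teal,cyan}; T6={lime,navy}).
Every remaining set overlaps one of these, and no 4 of the listed sets are pairwise disjoint, so 3 is the maximum.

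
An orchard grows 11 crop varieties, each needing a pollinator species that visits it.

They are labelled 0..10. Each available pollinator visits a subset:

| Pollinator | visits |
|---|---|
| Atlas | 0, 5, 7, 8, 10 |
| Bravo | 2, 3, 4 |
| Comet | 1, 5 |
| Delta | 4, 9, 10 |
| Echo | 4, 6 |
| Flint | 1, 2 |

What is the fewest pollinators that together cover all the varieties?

5

Atlas and Bravo and Delta and Echo and Flint together: Atlas ∪ Bravo ∪ Delta ∪ Echo ∪ Flint = {0, 1, 2, 3, 4, 5, 6, 7, 8, 9, 10} — every variety is covered.
No 4 of the 6 pollinators cover everything (all 15 combinations miss at least one variety), so 5 is optimal.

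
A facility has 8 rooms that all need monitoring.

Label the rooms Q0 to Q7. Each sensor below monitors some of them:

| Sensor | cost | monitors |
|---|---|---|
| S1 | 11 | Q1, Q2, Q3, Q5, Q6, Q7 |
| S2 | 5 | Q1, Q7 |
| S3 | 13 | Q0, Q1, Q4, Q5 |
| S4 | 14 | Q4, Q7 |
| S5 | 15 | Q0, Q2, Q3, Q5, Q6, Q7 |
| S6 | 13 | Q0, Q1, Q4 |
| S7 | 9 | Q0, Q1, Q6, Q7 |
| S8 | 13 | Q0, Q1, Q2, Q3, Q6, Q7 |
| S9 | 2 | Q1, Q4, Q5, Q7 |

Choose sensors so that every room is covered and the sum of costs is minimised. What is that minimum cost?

S8, S9 together cover every room (S8 ∪ S9 = {Q0, Q1, Q2, Q3, Q4, Q5, Q6, Q7}); total cost 13 + 2 = 15.
No covering selection has total cost below 15.

15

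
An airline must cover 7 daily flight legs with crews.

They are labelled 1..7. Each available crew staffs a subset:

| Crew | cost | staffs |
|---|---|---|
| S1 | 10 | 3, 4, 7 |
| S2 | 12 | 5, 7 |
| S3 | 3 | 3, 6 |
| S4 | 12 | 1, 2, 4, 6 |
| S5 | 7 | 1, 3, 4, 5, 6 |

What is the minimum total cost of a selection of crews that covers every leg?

27

S2, S3, S4 together cover every leg (S2 ∪ S3 ∪ S4 = {1, 2, 3, 4, 5, 6, 7}); total cost 12 + 3 + 12 = 27.
The greedy pick S5, S1, S4 costs 29; no covering selection beats 27.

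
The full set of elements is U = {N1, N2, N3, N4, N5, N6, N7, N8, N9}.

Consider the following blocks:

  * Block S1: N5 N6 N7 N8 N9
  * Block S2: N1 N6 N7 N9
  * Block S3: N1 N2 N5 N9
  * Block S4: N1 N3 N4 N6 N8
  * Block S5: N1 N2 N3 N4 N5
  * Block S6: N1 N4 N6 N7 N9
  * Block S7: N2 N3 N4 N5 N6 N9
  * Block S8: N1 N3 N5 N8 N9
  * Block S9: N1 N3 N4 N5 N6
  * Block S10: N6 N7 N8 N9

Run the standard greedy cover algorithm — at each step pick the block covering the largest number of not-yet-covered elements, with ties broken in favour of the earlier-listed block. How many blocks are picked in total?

Greedy: pick S7 (covers 6 new) → pick S1 (covers 2 new) → pick S2 (covers 1 new). Total picks: 3.
(The true minimum cover uses only 2 blocks, so greedy is not optimal here.)

3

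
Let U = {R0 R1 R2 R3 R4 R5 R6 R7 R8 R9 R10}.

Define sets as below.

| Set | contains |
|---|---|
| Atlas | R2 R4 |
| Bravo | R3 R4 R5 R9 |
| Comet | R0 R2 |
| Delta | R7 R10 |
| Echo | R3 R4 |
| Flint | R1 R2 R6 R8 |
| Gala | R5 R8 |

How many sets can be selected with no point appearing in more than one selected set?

4

Comet, Delta, Echo, Gala are pairwise disjoint (Comet={R0,R2}; Delta={R7,R10}; Echo={R3,R4}; Gala={R5,R8}).
Every remaining set overlaps one of these, and no 5 of the listed sets are pairwise disjoint, so 4 is the maximum.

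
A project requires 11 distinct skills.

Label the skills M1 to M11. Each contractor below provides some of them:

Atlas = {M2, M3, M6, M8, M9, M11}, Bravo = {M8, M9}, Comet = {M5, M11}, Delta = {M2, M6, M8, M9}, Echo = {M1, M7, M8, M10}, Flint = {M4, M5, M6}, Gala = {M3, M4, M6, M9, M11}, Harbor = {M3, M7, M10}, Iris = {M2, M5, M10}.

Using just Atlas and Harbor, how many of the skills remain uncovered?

Union of Atlas, Harbor = {M2, M3, M6, M7, M8, M9, M10, M11}.
Not covered: M1, M4, M5 — 3 skills.

3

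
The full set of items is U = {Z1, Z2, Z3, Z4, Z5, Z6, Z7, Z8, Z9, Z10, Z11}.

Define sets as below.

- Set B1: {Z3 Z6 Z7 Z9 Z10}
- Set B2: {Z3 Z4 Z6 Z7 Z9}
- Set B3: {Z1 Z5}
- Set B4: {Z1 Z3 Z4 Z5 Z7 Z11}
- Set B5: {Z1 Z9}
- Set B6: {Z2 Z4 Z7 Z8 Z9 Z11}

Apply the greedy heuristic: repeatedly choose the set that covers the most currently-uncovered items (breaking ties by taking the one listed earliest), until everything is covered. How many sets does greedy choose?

3

Greedy: pick B4 (covers 6 new) → pick B1 (covers 3 new) → pick B6 (covers 2 new). Total picks: 3.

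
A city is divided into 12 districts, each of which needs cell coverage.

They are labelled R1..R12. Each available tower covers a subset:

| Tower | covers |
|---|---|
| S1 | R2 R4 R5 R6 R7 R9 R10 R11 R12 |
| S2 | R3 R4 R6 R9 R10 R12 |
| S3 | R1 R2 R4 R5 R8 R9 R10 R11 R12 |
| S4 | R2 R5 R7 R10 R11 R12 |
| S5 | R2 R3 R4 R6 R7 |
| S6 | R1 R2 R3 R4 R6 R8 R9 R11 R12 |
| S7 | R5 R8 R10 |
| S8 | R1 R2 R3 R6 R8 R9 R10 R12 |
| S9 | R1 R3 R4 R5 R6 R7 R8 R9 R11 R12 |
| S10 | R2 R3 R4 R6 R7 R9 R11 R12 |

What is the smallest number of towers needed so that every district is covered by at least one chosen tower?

2

Take {S1, S8}. Their union is {R1, R2, R3, R4, R5, R6, R7, R8, R9, R10, R11, R12}, which is all 12 districts.
No single tower has all 12 districts (the largest, S9, has 10), so 2 is optimal.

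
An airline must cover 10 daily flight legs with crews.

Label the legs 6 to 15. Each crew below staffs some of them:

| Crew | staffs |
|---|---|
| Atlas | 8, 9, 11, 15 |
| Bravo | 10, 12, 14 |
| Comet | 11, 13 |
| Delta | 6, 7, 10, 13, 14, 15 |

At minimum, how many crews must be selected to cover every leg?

Atlas and Bravo and Delta together: Atlas ∪ Bravo ∪ Delta = {6, 7, 8, 9, 10, 11, 12, 13, 14, 15} — every leg is covered.
Only Delta contains 6, so Delta is forced; the remaining 4 legs need at least 2 more crews (each remaining crew adds at most 3) — so at least 3 crews are needed, and 3 is optimal.

3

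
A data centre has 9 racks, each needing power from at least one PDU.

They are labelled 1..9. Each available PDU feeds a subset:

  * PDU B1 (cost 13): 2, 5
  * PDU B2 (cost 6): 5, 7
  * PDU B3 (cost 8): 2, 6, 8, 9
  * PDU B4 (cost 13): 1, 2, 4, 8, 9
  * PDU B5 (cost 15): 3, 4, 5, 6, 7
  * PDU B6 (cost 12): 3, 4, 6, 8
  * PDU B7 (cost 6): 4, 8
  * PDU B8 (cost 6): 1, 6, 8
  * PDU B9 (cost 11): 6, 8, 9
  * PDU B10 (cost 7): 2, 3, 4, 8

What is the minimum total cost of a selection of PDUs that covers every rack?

B2, B3, B8, B10 together cover every rack (B2 ∪ B3 ∪ B8 ∪ B10 = {1, 2, 3, 4, 5, 6, 7, 8, 9}); total cost 6 + 8 + 6 + 7 = 27.
No covering selection has total cost below 27.

27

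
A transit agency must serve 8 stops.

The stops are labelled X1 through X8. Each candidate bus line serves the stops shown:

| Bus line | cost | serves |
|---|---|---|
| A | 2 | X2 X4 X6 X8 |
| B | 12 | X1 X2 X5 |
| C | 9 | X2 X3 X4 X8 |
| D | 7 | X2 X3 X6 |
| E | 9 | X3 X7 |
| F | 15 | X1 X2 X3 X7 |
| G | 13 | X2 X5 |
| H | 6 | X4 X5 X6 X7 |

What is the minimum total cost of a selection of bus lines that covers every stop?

A, F, H together cover every stop (A ∪ F ∪ H = {X1, X2, X3, X4, X5, X6, X7, X8}); total cost 2 + 15 + 6 = 23.
The greedy pick A, H, D, B costs 27; no covering selection beats 23.

23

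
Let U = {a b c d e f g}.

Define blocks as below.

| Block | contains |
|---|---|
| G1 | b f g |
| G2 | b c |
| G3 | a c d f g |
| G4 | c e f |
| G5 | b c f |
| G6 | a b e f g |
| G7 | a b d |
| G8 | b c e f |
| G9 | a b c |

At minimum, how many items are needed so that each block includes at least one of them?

2

Take H = {b, f}. Each listed block contains at least one of these, so H is a hitting set of size 2.
The blocks G4, G7 are pairwise disjoint, so any hitting set needs a separate item for each — at least 2. Hence 2 is optimal.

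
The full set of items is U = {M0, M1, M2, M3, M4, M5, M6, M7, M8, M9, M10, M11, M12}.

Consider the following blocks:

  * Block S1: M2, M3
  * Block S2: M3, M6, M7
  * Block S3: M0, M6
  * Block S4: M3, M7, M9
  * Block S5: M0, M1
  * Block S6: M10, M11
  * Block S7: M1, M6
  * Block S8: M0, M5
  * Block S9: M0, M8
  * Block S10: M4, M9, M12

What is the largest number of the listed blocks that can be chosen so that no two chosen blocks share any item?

5

S1, S6, S7, S9, S10 are pairwise disjoint (S1={M2,M3}; S6={M10,M11}; S7={M1,M6}; S9={M0,M8}; S10={M4,M9,M12}).
Every remaining block overlaps one of these, and no 6 of the listed blocks are pairwise disjoint, so 5 is the maximum.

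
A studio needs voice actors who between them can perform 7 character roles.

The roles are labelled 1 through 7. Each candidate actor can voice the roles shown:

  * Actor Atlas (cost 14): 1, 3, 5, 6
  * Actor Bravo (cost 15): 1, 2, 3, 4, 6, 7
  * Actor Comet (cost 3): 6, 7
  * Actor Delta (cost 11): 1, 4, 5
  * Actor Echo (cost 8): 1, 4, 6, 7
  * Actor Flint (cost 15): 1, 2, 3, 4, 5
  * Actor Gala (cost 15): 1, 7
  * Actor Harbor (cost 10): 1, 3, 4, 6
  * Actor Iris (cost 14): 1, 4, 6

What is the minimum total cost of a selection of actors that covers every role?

18

Comet, Flint together cover every role (Comet ∪ Flint = {1, 2, 3, 4, 5, 6, 7}); total cost 3 + 15 = 18.
No covering selection has total cost below 18.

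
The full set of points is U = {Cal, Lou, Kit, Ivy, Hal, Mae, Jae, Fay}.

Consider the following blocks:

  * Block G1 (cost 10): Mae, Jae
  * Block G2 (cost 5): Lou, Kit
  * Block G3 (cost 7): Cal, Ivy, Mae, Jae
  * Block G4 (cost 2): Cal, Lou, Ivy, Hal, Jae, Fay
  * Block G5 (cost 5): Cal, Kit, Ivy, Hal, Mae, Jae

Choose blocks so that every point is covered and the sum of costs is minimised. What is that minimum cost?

7

G4, G5 together cover every point (G4 ∪ G5 = {Cal, Lou, Kit, Ivy, Hal, Mae, Jae, Fay}); total cost 2 + 5 = 7.
No covering selection has total cost below 7.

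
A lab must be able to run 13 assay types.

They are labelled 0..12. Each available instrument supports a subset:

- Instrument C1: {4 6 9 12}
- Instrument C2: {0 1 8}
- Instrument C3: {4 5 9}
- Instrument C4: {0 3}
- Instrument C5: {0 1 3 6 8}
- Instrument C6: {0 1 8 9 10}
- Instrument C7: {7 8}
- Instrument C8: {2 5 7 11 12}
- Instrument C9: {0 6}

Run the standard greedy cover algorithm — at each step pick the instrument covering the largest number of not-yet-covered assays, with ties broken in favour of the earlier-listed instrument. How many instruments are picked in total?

Greedy: pick C5 (covers 5 new) → pick C8 (covers 5 new) → pick C1 (covers 2 new) → pick C6 (covers 1 new). Total picks: 4.

4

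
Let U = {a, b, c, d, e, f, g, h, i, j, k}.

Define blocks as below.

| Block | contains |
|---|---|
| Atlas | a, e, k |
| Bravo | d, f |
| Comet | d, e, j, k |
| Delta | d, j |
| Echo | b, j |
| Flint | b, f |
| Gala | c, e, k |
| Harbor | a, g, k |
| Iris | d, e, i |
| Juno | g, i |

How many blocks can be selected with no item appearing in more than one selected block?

4

Atlas, Bravo, Echo, Juno are pairwise disjoint (Atlas={a,e,k}; Bravo={d,f}; Echo={b,j}; Juno={g,i}).
Every remaining block overlaps one of these, and no 5 of the listed blocks are pairwise disjoint, so 4 is the maximum.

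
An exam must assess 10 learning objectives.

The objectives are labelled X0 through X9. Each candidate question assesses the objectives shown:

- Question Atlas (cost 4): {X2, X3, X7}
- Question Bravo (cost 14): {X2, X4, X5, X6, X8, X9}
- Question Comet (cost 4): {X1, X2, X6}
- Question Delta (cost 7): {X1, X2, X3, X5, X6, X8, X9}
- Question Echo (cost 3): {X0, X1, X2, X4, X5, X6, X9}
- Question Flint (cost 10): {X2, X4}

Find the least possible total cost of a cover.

Atlas, Delta, Echo together cover every objective (Atlas ∪ Delta ∪ Echo = {X0, X1, X2, X3, X4, X5, X6, X7, X8, X9}); total cost 4 + 7 + 3 = 14.
No covering selection has total cost below 14.

14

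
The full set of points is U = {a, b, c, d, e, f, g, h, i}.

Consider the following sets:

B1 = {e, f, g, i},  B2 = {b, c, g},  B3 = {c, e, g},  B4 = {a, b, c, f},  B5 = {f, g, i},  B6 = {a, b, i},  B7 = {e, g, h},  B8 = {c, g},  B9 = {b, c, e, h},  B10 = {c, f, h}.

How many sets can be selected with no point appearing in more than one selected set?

2

B6, B10 are pairwise disjoint (B6={a,b,i}; B10={c,f,h}).
Every remaining set overlaps one of these, and no 3 of the listed sets are pairwise disjoint, so 2 is the maximum.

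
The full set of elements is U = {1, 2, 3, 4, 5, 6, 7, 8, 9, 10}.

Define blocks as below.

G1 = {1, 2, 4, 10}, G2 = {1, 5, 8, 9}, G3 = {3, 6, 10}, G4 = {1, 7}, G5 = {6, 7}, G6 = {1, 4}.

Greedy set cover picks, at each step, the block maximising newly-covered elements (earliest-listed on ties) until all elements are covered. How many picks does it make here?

Greedy: pick G1 (covers 4 new) → pick G2 (covers 3 new) → pick G3 (covers 2 new) → pick G4 (covers 1 new). Total picks: 4.

4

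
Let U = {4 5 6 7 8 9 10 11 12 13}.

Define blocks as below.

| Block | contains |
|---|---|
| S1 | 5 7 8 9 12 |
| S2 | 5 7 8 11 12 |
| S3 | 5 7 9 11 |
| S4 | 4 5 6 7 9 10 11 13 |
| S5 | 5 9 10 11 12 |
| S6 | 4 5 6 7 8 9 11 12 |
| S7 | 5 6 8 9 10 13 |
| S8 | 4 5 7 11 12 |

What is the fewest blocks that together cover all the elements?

S1 and S4 cover everything between them: the union {4, 5, 6, 7, 8, 9, 10, 11, 12, 13} is all of U.
No single block has all 10 elements (the largest, S4, has 8), so 2 is optimal.

2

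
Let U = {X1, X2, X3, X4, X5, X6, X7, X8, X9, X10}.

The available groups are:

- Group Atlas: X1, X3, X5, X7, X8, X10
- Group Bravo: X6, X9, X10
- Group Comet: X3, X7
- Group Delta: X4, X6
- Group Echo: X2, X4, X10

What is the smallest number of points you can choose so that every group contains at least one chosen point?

The 3 points {X3, X4, X10} hit every group.
No choice of 2 points meets every group, so 3 is the minimum.

3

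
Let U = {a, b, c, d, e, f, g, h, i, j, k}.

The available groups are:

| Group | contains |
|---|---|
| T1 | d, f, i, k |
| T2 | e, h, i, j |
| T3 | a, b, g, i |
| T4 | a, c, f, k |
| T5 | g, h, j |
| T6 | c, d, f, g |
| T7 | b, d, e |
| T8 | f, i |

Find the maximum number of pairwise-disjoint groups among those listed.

3

T4, T5, T7 are pairwise disjoint (T4={a,c,f,k}; T5={g,h,j}; T7={b,d,e}).
Every remaining group overlaps one of these, and no 4 of the listed groups are pairwise disjoint, so 3 is the maximum.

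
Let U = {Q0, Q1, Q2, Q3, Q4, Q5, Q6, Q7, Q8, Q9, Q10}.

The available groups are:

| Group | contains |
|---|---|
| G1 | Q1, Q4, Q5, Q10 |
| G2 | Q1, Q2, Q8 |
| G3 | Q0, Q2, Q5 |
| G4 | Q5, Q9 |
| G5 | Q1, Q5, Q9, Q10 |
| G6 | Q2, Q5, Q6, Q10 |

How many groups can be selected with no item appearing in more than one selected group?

G2, G4 are pairwise disjoint (G2={Q1,Q2,Q8}; G4={Q5,Q9}).
Every remaining group overlaps one of these, and no 3 of the listed groups are pairwise disjoint, so 2 is the maximum.

2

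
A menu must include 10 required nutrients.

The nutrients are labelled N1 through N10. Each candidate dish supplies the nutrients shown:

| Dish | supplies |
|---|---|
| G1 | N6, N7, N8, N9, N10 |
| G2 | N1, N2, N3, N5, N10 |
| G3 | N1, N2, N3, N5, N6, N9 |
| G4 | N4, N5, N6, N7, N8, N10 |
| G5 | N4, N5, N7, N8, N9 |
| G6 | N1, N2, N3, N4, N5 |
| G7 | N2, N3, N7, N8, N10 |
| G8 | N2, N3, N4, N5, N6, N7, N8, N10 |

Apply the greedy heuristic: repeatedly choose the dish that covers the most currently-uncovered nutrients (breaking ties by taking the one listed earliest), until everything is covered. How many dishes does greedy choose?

2

Greedy: pick G8 (covers 8 new) → pick G3 (covers 2 new). Total picks: 2.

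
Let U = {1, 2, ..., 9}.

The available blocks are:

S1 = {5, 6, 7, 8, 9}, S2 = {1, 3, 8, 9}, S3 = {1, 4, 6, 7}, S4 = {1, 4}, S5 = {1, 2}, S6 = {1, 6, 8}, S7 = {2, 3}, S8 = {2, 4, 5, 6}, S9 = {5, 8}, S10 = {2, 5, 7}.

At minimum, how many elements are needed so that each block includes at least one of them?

3

Take H = {1, 3, 5}. Each listed block contains at least one of these, so H is a hitting set of size 3.
The blocks S4, S7, S9 are pairwise disjoint, so any hitting set needs a separate element for each — at least 3. Hence 3 is optimal.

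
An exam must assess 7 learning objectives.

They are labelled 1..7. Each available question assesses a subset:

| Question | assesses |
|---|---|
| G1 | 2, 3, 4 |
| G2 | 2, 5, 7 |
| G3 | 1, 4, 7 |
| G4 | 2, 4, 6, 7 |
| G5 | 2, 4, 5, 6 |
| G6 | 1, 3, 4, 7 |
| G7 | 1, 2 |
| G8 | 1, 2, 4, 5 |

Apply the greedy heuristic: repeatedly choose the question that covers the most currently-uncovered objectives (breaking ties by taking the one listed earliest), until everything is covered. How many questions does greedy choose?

3

Greedy: pick G4 (covers 4 new) → pick G6 (covers 2 new) → pick G2 (covers 1 new). Total picks: 3.
(The true minimum cover uses only 2 questions, so greedy is not optimal here.)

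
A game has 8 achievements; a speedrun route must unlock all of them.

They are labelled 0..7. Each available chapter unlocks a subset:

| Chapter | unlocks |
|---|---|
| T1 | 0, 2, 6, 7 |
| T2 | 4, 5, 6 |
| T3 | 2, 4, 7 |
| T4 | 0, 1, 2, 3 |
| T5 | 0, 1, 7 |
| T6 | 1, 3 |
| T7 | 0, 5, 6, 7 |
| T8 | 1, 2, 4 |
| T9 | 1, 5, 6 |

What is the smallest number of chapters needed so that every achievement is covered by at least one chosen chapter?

3

T4 and T7 and T8 together: T4 ∪ T7 ∪ T8 = {0, 1, 2, 3, 4, 5, 6, 7} — every achievement is covered.
No 2 of the 9 chapters cover everything (all 36 combinations miss at least one achievement), so 3 is optimal.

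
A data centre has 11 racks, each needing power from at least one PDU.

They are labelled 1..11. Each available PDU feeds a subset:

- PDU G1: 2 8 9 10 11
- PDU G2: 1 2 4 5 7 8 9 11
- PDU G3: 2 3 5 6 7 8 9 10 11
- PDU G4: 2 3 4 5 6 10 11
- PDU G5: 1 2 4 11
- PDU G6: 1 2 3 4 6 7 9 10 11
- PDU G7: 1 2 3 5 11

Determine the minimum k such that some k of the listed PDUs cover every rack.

G2 and G6 together: G2 ∪ G6 = {1, 2, 3, 4, 5, 6, 7, 8, 9, 10, 11} — every rack is covered.
No single PDU has all 11 racks (the largest, G3, has 9), so 2 is optimal.

2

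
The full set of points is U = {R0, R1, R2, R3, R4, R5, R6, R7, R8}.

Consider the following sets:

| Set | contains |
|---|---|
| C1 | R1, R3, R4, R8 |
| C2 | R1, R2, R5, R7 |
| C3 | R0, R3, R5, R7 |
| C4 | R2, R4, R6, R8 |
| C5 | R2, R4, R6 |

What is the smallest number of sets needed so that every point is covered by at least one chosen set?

3

Take {C1, C3, C5}. Their union is {R0, R1, R2, R3, R4, R5, R6, R7, R8}, which is all 9 points.
Each set has at most 4 points, and 2·4 = 8 < 9 — so at least 3 sets are needed, and 3 is optimal.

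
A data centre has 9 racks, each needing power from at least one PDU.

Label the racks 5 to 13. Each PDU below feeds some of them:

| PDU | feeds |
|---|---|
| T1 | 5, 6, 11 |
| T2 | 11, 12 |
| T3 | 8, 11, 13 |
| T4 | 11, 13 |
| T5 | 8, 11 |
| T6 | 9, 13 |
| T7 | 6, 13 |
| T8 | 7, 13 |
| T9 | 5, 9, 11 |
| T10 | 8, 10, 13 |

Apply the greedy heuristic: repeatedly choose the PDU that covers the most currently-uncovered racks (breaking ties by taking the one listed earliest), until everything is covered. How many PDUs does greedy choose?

5

Greedy: pick T1 (covers 3 new) → pick T10 (covers 3 new) → pick T2 (covers 1 new) → pick T6 (covers 1 new) → pick T8 (covers 1 new). Total picks: 5.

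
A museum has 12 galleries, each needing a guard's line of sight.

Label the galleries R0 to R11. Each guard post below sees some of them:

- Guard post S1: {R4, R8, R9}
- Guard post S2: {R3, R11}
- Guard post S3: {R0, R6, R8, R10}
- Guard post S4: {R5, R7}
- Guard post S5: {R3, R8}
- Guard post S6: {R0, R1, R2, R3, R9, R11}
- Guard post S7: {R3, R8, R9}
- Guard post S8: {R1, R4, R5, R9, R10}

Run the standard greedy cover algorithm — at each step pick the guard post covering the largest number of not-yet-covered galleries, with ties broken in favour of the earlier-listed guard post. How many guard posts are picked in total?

4

Greedy: pick S6 (covers 6 new) → pick S3 (covers 3 new) → pick S4 (covers 2 new) → pick S1 (covers 1 new). Total picks: 4.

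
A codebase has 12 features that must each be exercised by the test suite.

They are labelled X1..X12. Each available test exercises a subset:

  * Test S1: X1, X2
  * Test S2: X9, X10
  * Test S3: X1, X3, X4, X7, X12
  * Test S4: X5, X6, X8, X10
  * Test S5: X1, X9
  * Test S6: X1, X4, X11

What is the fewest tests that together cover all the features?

S1 and S2 and S3 and S4 and S6 together: S1 ∪ S2 ∪ S3 ∪ S4 ∪ S6 = {X1, X2, X3, X4, X5, X6, X7, X8, X9, X10, X11, X12} — every feature is covered.
No 4 of the 6 tests cover everything (all 15 combinations miss at least one feature), so 5 is optimal.

5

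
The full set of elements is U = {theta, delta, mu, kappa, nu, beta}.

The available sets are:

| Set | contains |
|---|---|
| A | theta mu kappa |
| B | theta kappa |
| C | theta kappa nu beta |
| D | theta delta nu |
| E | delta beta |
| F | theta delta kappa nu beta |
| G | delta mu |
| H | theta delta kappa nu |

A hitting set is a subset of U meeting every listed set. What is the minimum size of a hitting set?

T = {theta, delta} meets every set (each contains at least one member of T), and |T| = 2.
The sets C, G are pairwise disjoint, so any hitting set needs a separate element for each — at least 2. Hence 2 is optimal.

2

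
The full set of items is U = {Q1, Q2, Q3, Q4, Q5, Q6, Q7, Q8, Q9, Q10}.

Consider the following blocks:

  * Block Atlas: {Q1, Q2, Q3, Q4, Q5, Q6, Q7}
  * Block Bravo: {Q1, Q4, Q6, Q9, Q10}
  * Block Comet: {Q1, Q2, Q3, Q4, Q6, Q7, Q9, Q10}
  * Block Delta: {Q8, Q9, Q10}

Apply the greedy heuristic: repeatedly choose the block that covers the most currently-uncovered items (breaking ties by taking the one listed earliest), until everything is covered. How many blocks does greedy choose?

3

Greedy: pick Comet (covers 8 new) → pick Atlas (covers 1 new) → pick Delta (covers 1 new). Total picks: 3.
(The true minimum cover uses only 2 blocks, so greedy is not optimal here.)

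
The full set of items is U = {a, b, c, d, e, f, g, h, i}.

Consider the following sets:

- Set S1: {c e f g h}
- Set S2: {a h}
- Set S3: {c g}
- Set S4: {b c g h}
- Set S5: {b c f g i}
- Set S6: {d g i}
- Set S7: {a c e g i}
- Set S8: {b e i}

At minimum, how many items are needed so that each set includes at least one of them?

3

T = {e, g, h} meets every set (each contains at least one member of T), and |T| = 3.
The sets S2, S3, S8 are pairwise disjoint, so any hitting set needs a separate item for each — at least 3. Hence 3 is optimal.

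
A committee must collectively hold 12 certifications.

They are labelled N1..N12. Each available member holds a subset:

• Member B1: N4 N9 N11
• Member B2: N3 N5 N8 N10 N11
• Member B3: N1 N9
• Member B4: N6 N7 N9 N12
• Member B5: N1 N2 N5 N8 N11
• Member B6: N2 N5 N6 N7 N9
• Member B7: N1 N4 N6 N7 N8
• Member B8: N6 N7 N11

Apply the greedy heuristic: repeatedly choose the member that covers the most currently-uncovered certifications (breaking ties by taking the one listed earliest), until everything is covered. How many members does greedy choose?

Greedy: pick B2 (covers 5 new) → pick B4 (covers 4 new) → pick B5 (covers 2 new) → pick B1 (covers 1 new). Total picks: 4.

4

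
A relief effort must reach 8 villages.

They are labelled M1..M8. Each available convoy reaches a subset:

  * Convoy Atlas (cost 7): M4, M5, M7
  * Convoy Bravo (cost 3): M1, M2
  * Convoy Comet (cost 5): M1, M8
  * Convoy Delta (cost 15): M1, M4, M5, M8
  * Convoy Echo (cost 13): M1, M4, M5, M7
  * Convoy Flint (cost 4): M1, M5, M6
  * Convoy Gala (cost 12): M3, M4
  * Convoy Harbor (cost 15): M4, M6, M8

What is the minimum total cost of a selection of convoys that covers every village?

Atlas, Bravo, Comet, Flint, Gala together cover every village (Atlas ∪ Bravo ∪ Comet ∪ Flint ∪ Gala = {M1, M2, M3, M4, M5, M6, M7, M8}); total cost 7 + 3 + 5 + 4 + 12 = 31.
No covering selection has total cost below 31.

31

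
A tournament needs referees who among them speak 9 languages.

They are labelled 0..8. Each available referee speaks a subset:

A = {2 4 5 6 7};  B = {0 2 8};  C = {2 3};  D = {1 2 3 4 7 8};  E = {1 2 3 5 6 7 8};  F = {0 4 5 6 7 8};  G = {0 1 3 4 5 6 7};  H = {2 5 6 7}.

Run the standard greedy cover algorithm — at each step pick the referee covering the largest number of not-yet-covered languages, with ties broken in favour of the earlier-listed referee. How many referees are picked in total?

2

Greedy: pick E (covers 7 new) → pick F (covers 2 new). Total picks: 2.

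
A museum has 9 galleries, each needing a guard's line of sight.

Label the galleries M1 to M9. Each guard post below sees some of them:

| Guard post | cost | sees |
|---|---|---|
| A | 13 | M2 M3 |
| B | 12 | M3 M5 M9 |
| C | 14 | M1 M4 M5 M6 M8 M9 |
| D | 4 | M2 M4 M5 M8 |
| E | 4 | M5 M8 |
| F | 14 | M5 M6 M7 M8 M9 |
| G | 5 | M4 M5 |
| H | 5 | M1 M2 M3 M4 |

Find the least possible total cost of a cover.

F, H together cover every gallery (F ∪ H = {M1, M2, M3, M4, M5, M6, M7, M8, M9}); total cost 14 + 5 = 19.
The greedy pick D, H, F costs 23; no covering selection beats 19.

19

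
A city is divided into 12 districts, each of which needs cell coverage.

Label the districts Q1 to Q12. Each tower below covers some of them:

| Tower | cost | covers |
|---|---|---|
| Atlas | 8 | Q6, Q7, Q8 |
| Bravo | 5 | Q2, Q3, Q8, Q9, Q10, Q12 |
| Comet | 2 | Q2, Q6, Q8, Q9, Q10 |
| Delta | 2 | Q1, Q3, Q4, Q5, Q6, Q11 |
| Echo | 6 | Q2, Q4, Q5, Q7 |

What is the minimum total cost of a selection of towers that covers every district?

13

Bravo, Delta, Echo together cover every district (Bravo ∪ Delta ∪ Echo = {Q1, Q2, Q3, Q4, Q5, Q6, Q7, Q8, Q9, Q10, Q11, Q12}); total cost 5 + 2 + 6 = 13.
The greedy pick Delta, Comet, Bravo, Echo costs 15; no covering selection beats 13.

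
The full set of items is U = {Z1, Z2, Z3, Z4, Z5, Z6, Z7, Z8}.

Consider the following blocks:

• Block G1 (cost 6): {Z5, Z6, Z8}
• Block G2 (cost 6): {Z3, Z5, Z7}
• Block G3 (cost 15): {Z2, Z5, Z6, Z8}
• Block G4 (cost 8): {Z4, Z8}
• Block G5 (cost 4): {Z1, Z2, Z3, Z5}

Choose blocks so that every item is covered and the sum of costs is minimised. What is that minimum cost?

G1, G2, G4, G5 together cover every item (G1 ∪ G2 ∪ G4 ∪ G5 = {Z1, Z2, Z3, Z4, Z5, Z6, Z7, Z8}); total cost 6 + 6 + 8 + 4 = 24.
No covering selection has total cost below 24.

24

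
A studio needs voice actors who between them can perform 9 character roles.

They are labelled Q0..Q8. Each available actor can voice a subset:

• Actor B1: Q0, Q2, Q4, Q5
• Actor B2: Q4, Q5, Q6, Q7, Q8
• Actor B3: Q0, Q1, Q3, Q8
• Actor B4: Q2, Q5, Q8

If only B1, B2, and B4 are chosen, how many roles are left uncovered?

Union of B1, B2, B4 = {Q0, Q2, Q4, Q5, Q6, Q7, Q8}.
Not covered: Q1, Q3 — 2 roles.

2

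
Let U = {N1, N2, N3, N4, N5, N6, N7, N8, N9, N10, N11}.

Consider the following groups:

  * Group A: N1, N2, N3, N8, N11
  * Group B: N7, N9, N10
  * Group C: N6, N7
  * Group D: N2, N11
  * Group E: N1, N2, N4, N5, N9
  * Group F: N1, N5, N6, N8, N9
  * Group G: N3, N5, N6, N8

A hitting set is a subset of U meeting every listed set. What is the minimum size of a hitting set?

The 3 elements {N2, N6, N10} hit every group.
The groups B, D, G are pairwise disjoint, so any hitting set needs a separate element for each — at least 3. Hence 3 is optimal.

3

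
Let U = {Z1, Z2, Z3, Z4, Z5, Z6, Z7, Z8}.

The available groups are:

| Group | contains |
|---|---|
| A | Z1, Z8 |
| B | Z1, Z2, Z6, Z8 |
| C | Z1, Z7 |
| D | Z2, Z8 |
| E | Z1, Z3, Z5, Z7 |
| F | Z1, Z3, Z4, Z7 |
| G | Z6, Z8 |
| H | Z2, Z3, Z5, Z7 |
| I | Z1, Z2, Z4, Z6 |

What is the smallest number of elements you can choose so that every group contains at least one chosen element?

Take T = {Z1, Z2, Z8}. Each listed group contains at least one of these, so T is a hitting set of size 3.
No choice of 2 elements meets every group, so 3 is the minimum.

3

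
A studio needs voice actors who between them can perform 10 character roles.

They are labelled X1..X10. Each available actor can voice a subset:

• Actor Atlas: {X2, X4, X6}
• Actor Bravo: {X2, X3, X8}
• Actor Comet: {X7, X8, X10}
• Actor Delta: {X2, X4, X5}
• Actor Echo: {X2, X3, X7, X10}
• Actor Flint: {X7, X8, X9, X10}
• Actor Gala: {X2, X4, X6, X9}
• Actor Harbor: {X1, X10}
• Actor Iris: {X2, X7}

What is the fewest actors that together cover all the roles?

5

Take {Bravo, Comet, Delta, Gala, Harbor}. Their union is {X1, X2, X3, X4, X5, X6, X7, X8, X9, X10}, which is all 10 roles.
No 4 of the 9 actors cover everything (all 126 combinations miss at least one role), so 5 is optimal.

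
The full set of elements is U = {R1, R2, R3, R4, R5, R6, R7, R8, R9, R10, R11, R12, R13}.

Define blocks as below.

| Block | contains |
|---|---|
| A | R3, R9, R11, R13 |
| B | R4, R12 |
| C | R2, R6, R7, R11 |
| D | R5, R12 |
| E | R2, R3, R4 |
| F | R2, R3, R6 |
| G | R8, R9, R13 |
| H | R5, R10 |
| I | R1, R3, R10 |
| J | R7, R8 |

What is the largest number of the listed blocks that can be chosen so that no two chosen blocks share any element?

4

C, D, G, I are pairwise disjoint (C={R2,R6,R7,R11}; D={R5,R12}; G={R8,R9,R13}; I={R1,R3,R10}).
Every remaining block overlaps one of these, and no 5 of the listed blocks are pairwise disjoint, so 4 is the maximum.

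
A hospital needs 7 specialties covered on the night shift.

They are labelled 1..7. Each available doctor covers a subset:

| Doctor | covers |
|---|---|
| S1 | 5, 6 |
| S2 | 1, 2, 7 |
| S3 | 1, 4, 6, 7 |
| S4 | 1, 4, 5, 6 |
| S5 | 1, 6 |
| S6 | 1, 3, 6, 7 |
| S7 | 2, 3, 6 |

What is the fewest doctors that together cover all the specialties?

Take {S2, S4, S6}. Their union is {1, 2, 3, 4, 5, 6, 7}, which is all 7 specialties.
No 2 of the 7 doctors cover everything (all 21 combinations miss at least one specialty), so 3 is optimal.

3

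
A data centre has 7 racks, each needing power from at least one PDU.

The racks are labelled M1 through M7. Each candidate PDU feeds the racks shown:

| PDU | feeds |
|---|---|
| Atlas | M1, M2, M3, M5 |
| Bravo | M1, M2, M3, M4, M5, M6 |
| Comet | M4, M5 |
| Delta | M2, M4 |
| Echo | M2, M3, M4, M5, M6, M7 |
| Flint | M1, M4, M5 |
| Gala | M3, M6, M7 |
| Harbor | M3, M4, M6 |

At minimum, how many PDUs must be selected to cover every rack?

Atlas and Echo together: Atlas ∪ Echo = {M1, M2, M3, M4, M5, M6, M7} — every rack is covered.
No single PDU has all 7 racks (the largest, Bravo, has 6), so 2 is optimal.

2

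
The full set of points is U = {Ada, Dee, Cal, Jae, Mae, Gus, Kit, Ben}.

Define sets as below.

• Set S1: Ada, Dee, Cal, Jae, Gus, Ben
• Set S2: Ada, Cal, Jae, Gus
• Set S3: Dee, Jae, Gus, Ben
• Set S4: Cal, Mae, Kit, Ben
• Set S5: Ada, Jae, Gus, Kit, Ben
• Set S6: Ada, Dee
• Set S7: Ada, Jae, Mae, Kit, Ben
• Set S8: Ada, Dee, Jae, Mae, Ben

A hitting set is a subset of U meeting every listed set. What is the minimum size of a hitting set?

2

H = {Ada, Ben} meets every set (each contains at least one member of H), and |H| = 2.
The sets S4, S6 are pairwise disjoint, so any hitting set needs a separate point for each — at least 2. Hence 2 is optimal.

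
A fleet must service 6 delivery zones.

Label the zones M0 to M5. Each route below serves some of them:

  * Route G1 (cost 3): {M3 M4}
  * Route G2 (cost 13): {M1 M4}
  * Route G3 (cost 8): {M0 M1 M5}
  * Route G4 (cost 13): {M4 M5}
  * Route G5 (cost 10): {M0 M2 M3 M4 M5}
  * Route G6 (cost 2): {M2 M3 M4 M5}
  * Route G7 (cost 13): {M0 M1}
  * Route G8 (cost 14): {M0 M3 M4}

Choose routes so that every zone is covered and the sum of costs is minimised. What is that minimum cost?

G3, G6 together cover every zone (G3 ∪ G6 = {M0, M1, M2, M3, M4, M5}); total cost 8 + 2 = 10.
No covering selection has total cost below 10.

10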